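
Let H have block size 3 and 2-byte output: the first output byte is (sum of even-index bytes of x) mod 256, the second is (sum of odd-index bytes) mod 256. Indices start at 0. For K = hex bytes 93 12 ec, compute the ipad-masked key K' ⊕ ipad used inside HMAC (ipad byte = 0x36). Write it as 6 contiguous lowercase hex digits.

a524da

Key hex bytes 93 12 ec is exactly B = 3 bytes: K' = 93 12 ec.
XOR each byte with 0x36: 93⊕36=a5, 12⊕36=24, ec⊕36=da.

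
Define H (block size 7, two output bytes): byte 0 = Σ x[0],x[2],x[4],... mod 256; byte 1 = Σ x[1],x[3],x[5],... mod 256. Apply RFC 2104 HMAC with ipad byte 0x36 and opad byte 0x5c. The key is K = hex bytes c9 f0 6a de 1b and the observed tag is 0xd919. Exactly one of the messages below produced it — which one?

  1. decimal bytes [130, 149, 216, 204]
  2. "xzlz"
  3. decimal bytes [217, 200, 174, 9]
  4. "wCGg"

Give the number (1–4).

Key hex bytes c9 f0 6a de 1b is 5 bytes ≤ B = 7; zero-pad to 7 bytes: K' = c9 f0 6a de 1b 00 00.
K' ⊕ ipad = ff c6 5c e8 2d 36 36; K' ⊕ opad = 95 ac 36 82 47 5c 5c.
m1: inner = H(ff c6 5c e8 2d 36 36 82 95 d8 cc) = 1f 3e; tag = H(95 ac 36 82 47 5c 5c 1f 3e) = aca9
m2: inner = H(ff c6 5c e8 2d 36 36 78 7a 6c 7a) = b2 c8; tag = H(95 ac 36 82 47 5c 5c b2 c8) = 363c
m3: inner = H(ff c6 5c e8 2d 36 36 d9 c8 ae 09) = 8f 6b; tag = H(95 ac 36 82 47 5c 5c 8f 6b) = d919 ← matches
m4: inner = H(ff c6 5c e8 2d 36 36 77 43 47 67) = 68 a2; tag = H(95 ac 36 82 47 5c 5c 68 a2) = 10f2

3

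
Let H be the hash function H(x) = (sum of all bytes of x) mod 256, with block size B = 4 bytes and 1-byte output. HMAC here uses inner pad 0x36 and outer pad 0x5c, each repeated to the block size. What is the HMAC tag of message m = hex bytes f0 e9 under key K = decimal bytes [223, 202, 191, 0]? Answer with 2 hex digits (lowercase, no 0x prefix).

Key decimal bytes [223, 202, 191, 0] = df ca bf 00 is exactly B = 4 bytes: K' = df ca bf 00.
K' ⊕ ipad = e9 fc 89 36.  K' ⊕ opad = 83 96 e3 5c.
Inner input = (K'⊕ipad) ∥ m = e9 fc 89 36 ∥ f0 e9.
Inner hash: sum = 233+252+137+54+240+233 = 1149; mod 256 = 125 → 7d.
Outer input = (K'⊕opad) ∥ inner = 83 96 e3 5c ∥ 7d.
Outer hash (tag): sum = 131+150+227+92+125 = 725; mod 256 = 213 → d5.

d5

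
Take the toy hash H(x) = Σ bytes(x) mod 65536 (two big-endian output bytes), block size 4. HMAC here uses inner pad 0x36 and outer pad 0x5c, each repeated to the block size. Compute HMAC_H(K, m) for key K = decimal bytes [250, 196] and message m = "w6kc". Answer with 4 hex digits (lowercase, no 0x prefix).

Key decimal bytes [250, 196] = fa c4 is 2 bytes ≤ B = 4; zero-pad to 4 bytes: K' = fa c4 00 00.
K' ⊕ ipad = cc f2 36 36.  K' ⊕ opad = a6 98 5c 5c.
Inner input = (K'⊕ipad) ∥ m = cc f2 36 36 ∥ 77 36 6b 63.
Inner hash: sum = 204+242+54+54+119+54+107+99 = 933 → 03 a5.
Outer input = (K'⊕opad) ∥ inner = a6 98 5c 5c ∥ 03 a5.
Outer hash (tag): sum = 166+152+92+92+3+165 = 670 → 02 9e.

029e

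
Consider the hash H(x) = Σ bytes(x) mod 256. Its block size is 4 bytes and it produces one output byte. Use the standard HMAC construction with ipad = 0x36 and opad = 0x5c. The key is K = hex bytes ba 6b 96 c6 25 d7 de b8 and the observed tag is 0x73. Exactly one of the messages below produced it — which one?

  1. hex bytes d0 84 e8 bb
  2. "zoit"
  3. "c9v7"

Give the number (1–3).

3

Key hex bytes ba 6b 96 c6 25 d7 de b8 is 8 bytes > B = 4, so hash it first: H(key) = 13, then zero-pad to 4 bytes: K' = 13 00 00 00.
K' ⊕ ipad = 25 36 36 36; K' ⊕ opad = 4f 5c 5c 5c.
m1: inner = H(25 36 36 36 d0 84 e8 bb) = be; tag = H(4f 5c 5c 5c be) = 21
m2: inner = H(25 36 36 36 7a 6f 69 74) = 8d; tag = H(4f 5c 5c 5c 8d) = f0
m3: inner = H(25 36 36 36 63 39 76 37) = 10; tag = H(4f 5c 5c 5c 10) = 73 ← matches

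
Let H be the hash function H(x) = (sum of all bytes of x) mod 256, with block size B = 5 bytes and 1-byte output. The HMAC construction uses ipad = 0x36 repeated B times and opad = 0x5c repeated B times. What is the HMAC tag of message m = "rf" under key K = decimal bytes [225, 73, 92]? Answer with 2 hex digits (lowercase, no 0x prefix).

8e

Key decimal bytes [225, 73, 92] = e1 49 5c is 3 bytes ≤ B = 5; zero-pad to 5 bytes: K' = e1 49 5c 00 00.
K' ⊕ ipad = d7 7f 6a 36 36.  K' ⊕ opad = bd 15 00 5c 5c.
Inner input = (K'⊕ipad) ∥ m = d7 7f 6a 36 36 ∥ 72 66.
Inner hash: sum = 215+127+106+54+54+114+102 = 772; mod 256 = 4 → 04.
Outer input = (K'⊕opad) ∥ inner = bd 15 00 5c 5c ∥ 04.
Outer hash (tag): sum = 189+21+0+92+92+4 = 398; mod 256 = 142 → 8e.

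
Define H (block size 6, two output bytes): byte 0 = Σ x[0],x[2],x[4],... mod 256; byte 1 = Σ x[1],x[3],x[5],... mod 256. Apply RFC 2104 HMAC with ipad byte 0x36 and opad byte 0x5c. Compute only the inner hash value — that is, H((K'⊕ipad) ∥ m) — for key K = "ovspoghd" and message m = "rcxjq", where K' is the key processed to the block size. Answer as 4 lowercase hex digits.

Key "ovspoghd" = 6f 76 73 70 6f 67 68 64 is 8 bytes > B = 6, so hash it first: H(key) = b9 b1, then zero-pad to 6 bytes: K' = b9 b1 00 00 00 00.
K' ⊕ ipad = 8f 87 36 36 36 36.
Inner input = 8f 87 36 36 36 36 ∥ 72 63 78 6a 71.
Inner hash: even-index sum = 598 mod 256 = 86; odd-index sum = 448 mod 256 = 192 → 56 c0.

56c0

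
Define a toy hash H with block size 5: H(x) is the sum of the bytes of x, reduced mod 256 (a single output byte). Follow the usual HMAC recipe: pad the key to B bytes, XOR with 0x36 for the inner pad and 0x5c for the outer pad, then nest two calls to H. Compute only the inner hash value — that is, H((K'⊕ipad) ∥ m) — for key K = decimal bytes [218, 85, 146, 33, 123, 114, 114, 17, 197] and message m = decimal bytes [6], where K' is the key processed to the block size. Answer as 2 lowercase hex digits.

ff

Key decimal bytes [218, 85, 146, 33, 123, 114, 114, 17, 197] = da 55 92 21 7b 72 72 11 c5 is 9 bytes > B = 5, so hash it first: H(key) = 17, then zero-pad to 5 bytes: K' = 17 00 00 00 00.
K' ⊕ ipad = 21 36 36 36 36.
Inner input = 21 36 36 36 36 ∥ 06.
Inner hash: sum = 33+54+54+54+54+6 = 255 → ff.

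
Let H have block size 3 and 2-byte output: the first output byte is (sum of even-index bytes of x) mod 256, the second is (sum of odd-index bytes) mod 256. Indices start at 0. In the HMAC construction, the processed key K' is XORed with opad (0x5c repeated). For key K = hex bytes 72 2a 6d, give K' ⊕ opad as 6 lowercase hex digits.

2e7631

Key hex bytes 72 2a 6d is exactly B = 3 bytes: K' = 72 2a 6d.
XOR each byte with 0x5c: 72⊕5c=2e, 2a⊕5c=76, 6d⊕5c=31.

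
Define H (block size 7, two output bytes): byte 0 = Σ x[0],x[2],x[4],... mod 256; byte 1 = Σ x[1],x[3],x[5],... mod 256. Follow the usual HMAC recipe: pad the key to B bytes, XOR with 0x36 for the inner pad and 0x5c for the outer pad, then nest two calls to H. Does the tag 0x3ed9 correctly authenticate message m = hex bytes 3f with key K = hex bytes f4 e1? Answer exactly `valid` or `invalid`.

valid

Key hex bytes f4 e1 is 2 bytes ≤ B = 7; zero-pad to 7 bytes: K' = f4 e1 00 00 00 00 00.
K' ⊕ ipad = c2 d7 36 36 36 36 36; K' ⊕ opad = a8 bd 5c 5c 5c 5c 5c.
Inner hash: even-index sum = 356 mod 256 = 100; odd-index sum = 386 mod 256 = 130 → 64 82.
Outer hash (recomputed tag): even-index sum = 574 mod 256 = 62; odd-index sum = 473 mod 256 = 217 → 3e d9.
Recomputed tag = 3ed9; claimed = 3ed9 → match.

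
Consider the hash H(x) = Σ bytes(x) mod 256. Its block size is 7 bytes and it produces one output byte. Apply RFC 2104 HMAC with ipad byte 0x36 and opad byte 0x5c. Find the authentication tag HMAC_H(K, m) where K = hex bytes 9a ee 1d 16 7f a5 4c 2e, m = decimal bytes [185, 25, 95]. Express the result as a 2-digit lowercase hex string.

Key hex bytes 9a ee 1d 16 7f a5 4c 2e is 8 bytes > B = 7, so hash it first: H(key) = 59, then zero-pad to 7 bytes: K' = 59 00 00 00 00 00 00.
K' ⊕ ipad = 6f 36 36 36 36 36 36.  K' ⊕ opad = 05 5c 5c 5c 5c 5c 5c.
Inner input = (K'⊕ipad) ∥ m = 6f 36 36 36 36 36 36 ∥ b9 19 5f.
Inner hash: sum = 111+54+54+54+54+54+54+185+25+95 = 740; mod 256 = 228 → e4.
Outer input = (K'⊕opad) ∥ inner = 05 5c 5c 5c 5c 5c 5c ∥ e4.
Outer hash (tag): sum = 5+92+92+92+92+92+92+228 = 785; mod 256 = 17 → 11.

11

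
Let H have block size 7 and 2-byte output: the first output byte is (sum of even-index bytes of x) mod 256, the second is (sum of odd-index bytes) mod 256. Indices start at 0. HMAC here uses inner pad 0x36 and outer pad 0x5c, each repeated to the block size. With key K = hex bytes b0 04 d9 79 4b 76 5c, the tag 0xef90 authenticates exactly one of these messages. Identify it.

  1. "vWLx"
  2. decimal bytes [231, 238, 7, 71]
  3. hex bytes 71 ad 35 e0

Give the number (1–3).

3

Key hex bytes b0 04 d9 79 4b 76 5c is exactly B = 7 bytes: K' = b0 04 d9 79 4b 76 5c.
K' ⊕ ipad = 86 32 ef 4f 7d 40 6a; K' ⊕ opad = ec 58 85 25 17 2a 00.
m1: inner = H(86 32 ef 4f 7d 40 6a 76 57 4c 78) = 2b 83; tag = H(ec 58 85 25 17 2a 00 2b 83) = 0bd2
m2: inner = H(86 32 ef 4f 7d 40 6a e7 ee 07 47) = 91 af; tag = H(ec 58 85 25 17 2a 00 91 af) = 3738
m3: inner = H(86 32 ef 4f 7d 40 6a 71 ad 35 e0) = e9 67; tag = H(ec 58 85 25 17 2a 00 e9 67) = ef90 ← matches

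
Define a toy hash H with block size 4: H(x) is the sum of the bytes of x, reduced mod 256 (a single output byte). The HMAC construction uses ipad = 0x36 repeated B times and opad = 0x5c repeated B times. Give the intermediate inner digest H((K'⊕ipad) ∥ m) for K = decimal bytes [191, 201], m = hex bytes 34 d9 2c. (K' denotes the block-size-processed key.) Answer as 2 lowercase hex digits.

2d

Key decimal bytes [191, 201] = bf c9 is 2 bytes ≤ B = 4; zero-pad to 4 bytes: K' = bf c9 00 00.
K' ⊕ ipad = 89 ff 36 36.
Inner input = 89 ff 36 36 ∥ 34 d9 2c.
Inner hash: sum = 137+255+54+54+52+217+44 = 813; mod 256 = 45 → 2d.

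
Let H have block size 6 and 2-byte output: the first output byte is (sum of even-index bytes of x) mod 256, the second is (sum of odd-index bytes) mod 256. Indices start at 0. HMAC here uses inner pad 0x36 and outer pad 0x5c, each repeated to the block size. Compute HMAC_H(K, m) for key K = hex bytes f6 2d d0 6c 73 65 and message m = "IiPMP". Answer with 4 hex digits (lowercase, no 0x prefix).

Key hex bytes f6 2d d0 6c 73 65 is exactly B = 6 bytes: K' = f6 2d d0 6c 73 65.
K' ⊕ ipad = c0 1b e6 5a 45 53.  K' ⊕ opad = aa 71 8c 30 2f 39.
Inner input = (K'⊕ipad) ∥ m = c0 1b e6 5a 45 53 ∥ 49 69 50 4d 50.
Inner hash: even-index sum = 724 mod 256 = 212; odd-index sum = 382 mod 256 = 126 → d4 7e.
Outer input = (K'⊕opad) ∥ inner = aa 71 8c 30 2f 39 ∥ d4 7e.
Outer hash (tag): even-index sum = 569 mod 256 = 57; odd-index sum = 344 mod 256 = 88 → 39 58.

3958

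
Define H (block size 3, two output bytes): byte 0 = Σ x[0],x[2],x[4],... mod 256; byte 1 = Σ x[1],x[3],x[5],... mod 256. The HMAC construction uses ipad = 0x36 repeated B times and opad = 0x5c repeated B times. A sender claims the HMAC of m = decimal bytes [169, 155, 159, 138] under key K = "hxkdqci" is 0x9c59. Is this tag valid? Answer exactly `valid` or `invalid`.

invalid

Key "hxkdqci" = 68 78 6b 64 71 63 69 is 7 bytes > B = 3, so hash it first: H(key) = ad 3f, then zero-pad to 3 bytes: K' = ad 3f 00.
K' ⊕ ipad = 9b 09 36; K' ⊕ opad = f1 63 5c.
Inner hash: even-index sum = 502 mod 256 = 246; odd-index sum = 337 mod 256 = 81 → f6 51.
Outer hash (recomputed tag): even-index sum = 414 mod 256 = 158; odd-index sum = 345 mod 256 = 89 → 9e 59.
Recomputed tag = 9e59; claimed = 9c59 → mismatch.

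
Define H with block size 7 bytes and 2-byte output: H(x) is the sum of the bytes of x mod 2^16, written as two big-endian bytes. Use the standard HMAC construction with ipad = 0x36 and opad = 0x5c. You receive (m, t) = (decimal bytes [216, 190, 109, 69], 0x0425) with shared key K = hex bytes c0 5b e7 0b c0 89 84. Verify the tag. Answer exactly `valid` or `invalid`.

Key hex bytes c0 5b e7 0b c0 89 84 is exactly B = 7 bytes: K' = c0 5b e7 0b c0 89 84.
K' ⊕ ipad = f6 6d d1 3d f6 bf b2; K' ⊕ opad = 9c 07 bb 57 9c d5 d8.
Inner hash: sum = 246+109+209+61+246+191+178+216+190+109+69 = 1824 → 07 20.
Outer hash (recomputed tag): sum = 156+7+187+87+156+213+216+7+32 = 1061 → 04 25.
Recomputed tag = 0425; claimed = 0425 → match.

valid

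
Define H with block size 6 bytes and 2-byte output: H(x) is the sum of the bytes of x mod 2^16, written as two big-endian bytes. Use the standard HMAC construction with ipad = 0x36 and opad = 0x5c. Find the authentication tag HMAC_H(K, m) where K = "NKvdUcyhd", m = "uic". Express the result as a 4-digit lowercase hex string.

0291

Key "NKvdUcyhd" = 4e 4b 76 64 55 63 79 68 64 is 9 bytes > B = 6, so hash it first: H(key) = 03 70, then zero-pad to 6 bytes: K' = 03 70 00 00 00 00.
K' ⊕ ipad = 35 46 36 36 36 36.  K' ⊕ opad = 5f 2c 5c 5c 5c 5c.
Inner input = (K'⊕ipad) ∥ m = 35 46 36 36 36 36 ∥ 75 69 63.
Inner hash: sum = 53+70+54+54+54+54+117+105+99 = 660 → 02 94.
Outer input = (K'⊕opad) ∥ inner = 5f 2c 5c 5c 5c 5c ∥ 02 94.
Outer hash (tag): sum = 95+44+92+92+92+92+2+148 = 657 → 02 91.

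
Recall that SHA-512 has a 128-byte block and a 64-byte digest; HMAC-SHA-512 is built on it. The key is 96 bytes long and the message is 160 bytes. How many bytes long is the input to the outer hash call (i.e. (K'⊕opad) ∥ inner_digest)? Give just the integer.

Key is 96 ≤ 128 bytes, zero-padded: |K'| = 128.
Outer input = (K'⊕opad) ∥ H(inner) → 128 + 64 = 192 bytes.

192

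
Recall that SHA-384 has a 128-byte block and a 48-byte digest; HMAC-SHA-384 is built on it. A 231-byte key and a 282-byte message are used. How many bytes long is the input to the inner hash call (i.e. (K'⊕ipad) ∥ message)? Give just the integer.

410

Key is 231 > 128 bytes, so it is hashed to 48 bytes then zero-padded to 128: |K'| = 128.
Inner input = (K'⊕ipad) ∥ m → 128 + 282 = 410 bytes.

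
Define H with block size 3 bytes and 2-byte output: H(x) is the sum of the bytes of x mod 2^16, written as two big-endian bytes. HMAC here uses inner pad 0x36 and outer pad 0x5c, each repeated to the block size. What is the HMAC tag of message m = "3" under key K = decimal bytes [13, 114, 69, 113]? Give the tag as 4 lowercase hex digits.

Key decimal bytes [13, 114, 69, 113] = 0d 72 45 71 is 4 bytes > B = 3, so hash it first: H(key) = 01 35, then zero-pad to 3 bytes: K' = 01 35 00.
K' ⊕ ipad = 37 03 36.  K' ⊕ opad = 5d 69 5c.
Inner input = (K'⊕ipad) ∥ m = 37 03 36 ∥ 33.
Inner hash: sum = 55+3+54+51 = 163 → 00 a3.
Outer input = (K'⊕opad) ∥ inner = 5d 69 5c ∥ 00 a3.
Outer hash (tag): sum = 93+105+92+0+163 = 453 → 01 c5.

01c5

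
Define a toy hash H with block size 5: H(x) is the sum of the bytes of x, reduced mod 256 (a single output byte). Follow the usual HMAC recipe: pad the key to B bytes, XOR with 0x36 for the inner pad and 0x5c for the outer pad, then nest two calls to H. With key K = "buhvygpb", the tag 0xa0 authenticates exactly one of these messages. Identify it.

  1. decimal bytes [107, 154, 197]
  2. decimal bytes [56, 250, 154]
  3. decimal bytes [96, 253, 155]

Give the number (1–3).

2

Key "buhvygpb" = 62 75 68 76 79 67 70 62 is 8 bytes > B = 5, so hash it first: H(key) = 67, then zero-pad to 5 bytes: K' = 67 00 00 00 00.
K' ⊕ ipad = 51 36 36 36 36; K' ⊕ opad = 3b 5c 5c 5c 5c.
m1: inner = H(51 36 36 36 36 6b 9a c5) = f3; tag = H(3b 5c 5c 5c 5c f3) = 9e
m2: inner = H(51 36 36 36 36 38 fa 9a) = f5; tag = H(3b 5c 5c 5c 5c f5) = a0 ← matches
m3: inner = H(51 36 36 36 36 60 fd 9b) = 21; tag = H(3b 5c 5c 5c 5c 21) = cc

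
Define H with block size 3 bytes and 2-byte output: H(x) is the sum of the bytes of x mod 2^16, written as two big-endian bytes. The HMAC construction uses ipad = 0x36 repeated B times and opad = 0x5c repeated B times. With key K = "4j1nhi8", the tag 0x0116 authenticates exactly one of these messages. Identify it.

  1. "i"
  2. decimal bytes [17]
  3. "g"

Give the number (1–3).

Key "4j1nhi8" = 34 6a 31 6e 68 69 38 is 7 bytes > B = 3, so hash it first: H(key) = 02 46, then zero-pad to 3 bytes: K' = 02 46 00.
K' ⊕ ipad = 34 70 36; K' ⊕ opad = 5e 1a 5c.
m1: inner = H(34 70 36 69) = 01 43; tag = H(5e 1a 5c 01 43) = 0118
m2: inner = H(34 70 36 11) = 00 eb; tag = H(5e 1a 5c 00 eb) = 01bf
m3: inner = H(34 70 36 67) = 01 41; tag = H(5e 1a 5c 01 41) = 0116 ← matches

3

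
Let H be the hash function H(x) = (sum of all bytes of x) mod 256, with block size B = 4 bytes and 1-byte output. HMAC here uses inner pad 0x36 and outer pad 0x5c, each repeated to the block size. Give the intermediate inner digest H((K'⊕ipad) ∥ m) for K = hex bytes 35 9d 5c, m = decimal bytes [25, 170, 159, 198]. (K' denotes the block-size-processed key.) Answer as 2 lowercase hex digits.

76

Key hex bytes 35 9d 5c is 3 bytes ≤ B = 4; zero-pad to 4 bytes: K' = 35 9d 5c 00.
K' ⊕ ipad = 03 ab 6a 36.
Inner input = 03 ab 6a 36 ∥ 19 aa 9f c6.
Inner hash: sum = 3+171+106+54+25+170+159+198 = 886; mod 256 = 118 → 76.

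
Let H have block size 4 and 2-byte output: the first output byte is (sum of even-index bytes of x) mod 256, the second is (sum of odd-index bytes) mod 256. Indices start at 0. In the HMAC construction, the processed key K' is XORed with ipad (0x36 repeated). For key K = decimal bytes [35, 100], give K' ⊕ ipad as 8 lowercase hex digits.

15523636

Key decimal bytes [35, 100] = 23 64 is 2 bytes ≤ B = 4; zero-pad to 4 bytes: K' = 23 64 00 00.
XOR each byte with 0x36: 23⊕36=15, 64⊕36=52, 00⊕36=36, 00⊕36=36.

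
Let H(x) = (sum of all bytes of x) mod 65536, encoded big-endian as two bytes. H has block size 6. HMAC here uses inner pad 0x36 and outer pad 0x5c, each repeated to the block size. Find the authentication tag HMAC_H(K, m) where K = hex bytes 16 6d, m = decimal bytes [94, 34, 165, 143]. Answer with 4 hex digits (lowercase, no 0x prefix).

Key hex bytes 16 6d is 2 bytes ≤ B = 6; zero-pad to 6 bytes: K' = 16 6d 00 00 00 00.
K' ⊕ ipad = 20 5b 36 36 36 36.  K' ⊕ opad = 4a 31 5c 5c 5c 5c.
Inner input = (K'⊕ipad) ∥ m = 20 5b 36 36 36 36 ∥ 5e 22 a5 8f.
Inner hash: sum = 32+91+54+54+54+54+94+34+165+143 = 775 → 03 07.
Outer input = (K'⊕opad) ∥ inner = 4a 31 5c 5c 5c 5c ∥ 03 07.
Outer hash (tag): sum = 74+49+92+92+92+92+3+7 = 501 → 01 f5.

01f5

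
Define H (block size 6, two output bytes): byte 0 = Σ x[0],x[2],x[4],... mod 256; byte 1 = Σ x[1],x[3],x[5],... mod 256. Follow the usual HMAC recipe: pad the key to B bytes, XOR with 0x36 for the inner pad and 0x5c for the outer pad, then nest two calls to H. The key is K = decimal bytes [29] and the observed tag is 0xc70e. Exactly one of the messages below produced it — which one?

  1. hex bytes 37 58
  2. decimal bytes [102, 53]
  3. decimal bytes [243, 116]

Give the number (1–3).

Key decimal bytes [29] = 1d is 1 byte ≤ B = 6; zero-pad to 6 bytes: K' = 1d 00 00 00 00 00.
K' ⊕ ipad = 2b 36 36 36 36 36; K' ⊕ opad = 41 5c 5c 5c 5c 5c.
m1: inner = H(2b 36 36 36 36 36 37 58) = ce fa; tag = H(41 5c 5c 5c 5c 5c ce fa) = c70e ← matches
m2: inner = H(2b 36 36 36 36 36 66 35) = fd d7; tag = H(41 5c 5c 5c 5c 5c fd d7) = f6eb
m3: inner = H(2b 36 36 36 36 36 f3 74) = 8a 16; tag = H(41 5c 5c 5c 5c 5c 8a 16) = 832a

1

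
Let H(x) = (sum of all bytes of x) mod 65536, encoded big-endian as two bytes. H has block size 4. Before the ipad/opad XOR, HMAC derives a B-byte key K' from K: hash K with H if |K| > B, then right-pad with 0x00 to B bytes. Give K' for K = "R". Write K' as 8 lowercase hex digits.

Key "R" = 52 is 1 byte ≤ B = 4; zero-pad to 4 bytes: K' = 52 00 00 00.

52000000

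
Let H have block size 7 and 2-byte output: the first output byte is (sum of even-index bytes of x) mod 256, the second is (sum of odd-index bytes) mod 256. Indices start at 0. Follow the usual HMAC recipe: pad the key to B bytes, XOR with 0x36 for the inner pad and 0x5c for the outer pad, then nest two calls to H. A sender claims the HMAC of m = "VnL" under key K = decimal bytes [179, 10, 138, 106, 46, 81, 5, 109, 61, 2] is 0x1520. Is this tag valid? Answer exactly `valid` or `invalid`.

Key decimal bytes [179, 10, 138, 106, 46, 81, 5, 109, 61, 2] = b3 0a 8a 6a 2e 51 05 6d 3d 02 is 10 bytes > B = 7, so hash it first: H(key) = ad 34, then zero-pad to 7 bytes: K' = ad 34 00 00 00 00 00.
K' ⊕ ipad = 9b 02 36 36 36 36 36; K' ⊕ opad = f1 68 5c 5c 5c 5c 5c.
Inner hash: even-index sum = 427 mod 256 = 171; odd-index sum = 272 mod 256 = 16 → ab 10.
Outer hash (recomputed tag): even-index sum = 533 mod 256 = 21; odd-index sum = 459 mod 256 = 203 → 15 cb.
Recomputed tag = 15cb; claimed = 1520 → mismatch.

invalid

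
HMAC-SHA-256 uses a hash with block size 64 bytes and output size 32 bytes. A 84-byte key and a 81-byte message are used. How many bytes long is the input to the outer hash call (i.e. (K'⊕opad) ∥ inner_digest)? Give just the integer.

96

Key is 84 > 64 bytes, so it is hashed to 32 bytes then zero-padded to 64: |K'| = 64.
Outer input = (K'⊕opad) ∥ H(inner) → 64 + 32 = 96 bytes.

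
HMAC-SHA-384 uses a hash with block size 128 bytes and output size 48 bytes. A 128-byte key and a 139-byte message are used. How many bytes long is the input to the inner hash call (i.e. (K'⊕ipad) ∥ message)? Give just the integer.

Key is 128 ≤ 128 bytes, zero-padded: |K'| = 128.
Inner input = (K'⊕ipad) ∥ m → 128 + 139 = 267 bytes.

267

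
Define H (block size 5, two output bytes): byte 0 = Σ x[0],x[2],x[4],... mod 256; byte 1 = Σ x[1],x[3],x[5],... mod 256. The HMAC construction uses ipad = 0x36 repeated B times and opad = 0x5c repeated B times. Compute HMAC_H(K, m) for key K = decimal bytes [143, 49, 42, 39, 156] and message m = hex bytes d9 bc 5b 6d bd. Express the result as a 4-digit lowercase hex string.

1290

Key decimal bytes [143, 49, 42, 39, 156] = 8f 31 2a 27 9c is exactly B = 5 bytes: K' = 8f 31 2a 27 9c.
K' ⊕ ipad = b9 07 1c 11 aa.  K' ⊕ opad = d3 6d 76 7b c0.
Inner input = (K'⊕ipad) ∥ m = b9 07 1c 11 aa ∥ d9 bc 5b 6d bd.
Inner hash: even-index sum = 680 mod 256 = 168; odd-index sum = 521 mod 256 = 9 → a8 09.
Outer input = (K'⊕opad) ∥ inner = d3 6d 76 7b c0 ∥ a8 09.
Outer hash (tag): even-index sum = 530 mod 256 = 18; odd-index sum = 400 mod 256 = 144 → 12 90.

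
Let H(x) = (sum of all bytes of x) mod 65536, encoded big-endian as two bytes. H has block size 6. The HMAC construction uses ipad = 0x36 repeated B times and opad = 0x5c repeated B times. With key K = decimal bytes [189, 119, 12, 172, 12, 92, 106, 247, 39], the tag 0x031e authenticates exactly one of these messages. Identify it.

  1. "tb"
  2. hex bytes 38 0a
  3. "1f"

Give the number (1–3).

1

Key decimal bytes [189, 119, 12, 172, 12, 92, 106, 247, 39] = bd 77 0c ac 0c 5c 6a f7 27 is 9 bytes > B = 6, so hash it first: H(key) = 03 dc, then zero-pad to 6 bytes: K' = 03 dc 00 00 00 00.
K' ⊕ ipad = 35 ea 36 36 36 36; K' ⊕ opad = 5f 80 5c 5c 5c 5c.
m1: inner = H(35 ea 36 36 36 36 74 62) = 02 cd; tag = H(5f 80 5c 5c 5c 5c 02 cd) = 031e ← matches
m2: inner = H(35 ea 36 36 36 36 38 0a) = 02 39; tag = H(5f 80 5c 5c 5c 5c 02 39) = 028a
m3: inner = H(35 ea 36 36 36 36 31 66) = 02 8e; tag = H(5f 80 5c 5c 5c 5c 02 8e) = 02df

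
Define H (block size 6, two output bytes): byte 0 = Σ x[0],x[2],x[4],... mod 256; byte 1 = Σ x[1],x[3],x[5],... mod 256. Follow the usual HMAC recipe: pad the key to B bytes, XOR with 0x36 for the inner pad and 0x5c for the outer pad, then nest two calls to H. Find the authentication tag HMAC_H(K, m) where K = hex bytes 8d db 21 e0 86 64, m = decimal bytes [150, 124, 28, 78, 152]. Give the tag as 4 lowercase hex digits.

f45a

Key hex bytes 8d db 21 e0 86 64 is exactly B = 6 bytes: K' = 8d db 21 e0 86 64.
K' ⊕ ipad = bb ed 17 d6 b0 52.  K' ⊕ opad = d1 87 7d bc da 38.
Inner input = (K'⊕ipad) ∥ m = bb ed 17 d6 b0 52 ∥ 96 7c 1c 4e 98.
Inner hash: even-index sum = 716 mod 256 = 204; odd-index sum = 735 mod 256 = 223 → cc df.
Outer input = (K'⊕opad) ∥ inner = d1 87 7d bc da 38 ∥ cc df.
Outer hash (tag): even-index sum = 756 mod 256 = 244; odd-index sum = 602 mod 256 = 90 → f4 5a.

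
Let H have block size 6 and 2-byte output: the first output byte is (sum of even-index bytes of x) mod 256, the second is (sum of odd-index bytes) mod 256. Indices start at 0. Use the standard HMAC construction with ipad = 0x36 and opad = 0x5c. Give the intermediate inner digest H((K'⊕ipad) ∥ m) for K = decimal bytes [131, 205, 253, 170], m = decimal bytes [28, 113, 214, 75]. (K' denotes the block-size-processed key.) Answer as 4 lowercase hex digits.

Key decimal bytes [131, 205, 253, 170] = 83 cd fd aa is 4 bytes ≤ B = 6; zero-pad to 6 bytes: K' = 83 cd fd aa 00 00.
K' ⊕ ipad = b5 fb cb 9c 36 36.
Inner input = b5 fb cb 9c 36 36 ∥ 1c 71 d6 4b.
Inner hash: even-index sum = 680 mod 256 = 168; odd-index sum = 649 mod 256 = 137 → a8 89.

a889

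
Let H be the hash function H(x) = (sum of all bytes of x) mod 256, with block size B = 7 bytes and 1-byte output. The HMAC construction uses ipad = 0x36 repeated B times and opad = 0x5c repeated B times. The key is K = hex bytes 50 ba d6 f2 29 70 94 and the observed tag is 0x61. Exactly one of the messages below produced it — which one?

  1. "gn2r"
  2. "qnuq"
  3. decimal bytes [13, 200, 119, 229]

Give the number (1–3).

3

Key hex bytes 50 ba d6 f2 29 70 94 is exactly B = 7 bytes: K' = 50 ba d6 f2 29 70 94.
K' ⊕ ipad = 66 8c e0 c4 1f 46 a2; K' ⊕ opad = 0c e6 8a ae 75 2c c8.
m1: inner = H(66 8c e0 c4 1f 46 a2 67 6e 32 72) = 16; tag = H(0c e6 8a ae 75 2c c8 16) = a9
m2: inner = H(66 8c e0 c4 1f 46 a2 71 6e 75 71) = 62; tag = H(0c e6 8a ae 75 2c c8 62) = f5
m3: inner = H(66 8c e0 c4 1f 46 a2 0d c8 77 e5) = ce; tag = H(0c e6 8a ae 75 2c c8 ce) = 61 ← matches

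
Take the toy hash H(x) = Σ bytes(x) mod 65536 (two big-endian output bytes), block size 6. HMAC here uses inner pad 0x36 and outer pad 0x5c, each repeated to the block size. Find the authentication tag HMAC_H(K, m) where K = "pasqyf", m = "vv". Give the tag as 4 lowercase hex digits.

Key "pasqyf" = 70 61 73 71 79 66 is exactly B = 6 bytes: K' = 70 61 73 71 79 66.
K' ⊕ ipad = 46 57 45 47 4f 50.  K' ⊕ opad = 2c 3d 2f 2d 25 3a.
Inner input = (K'⊕ipad) ∥ m = 46 57 45 47 4f 50 ∥ 76 76.
Inner hash: sum = 70+87+69+71+79+80+118+118 = 692 → 02 b4.
Outer input = (K'⊕opad) ∥ inner = 2c 3d 2f 2d 25 3a ∥ 02 b4.
Outer hash (tag): sum = 44+61+47+45+37+58+2+180 = 474 → 01 da.

01da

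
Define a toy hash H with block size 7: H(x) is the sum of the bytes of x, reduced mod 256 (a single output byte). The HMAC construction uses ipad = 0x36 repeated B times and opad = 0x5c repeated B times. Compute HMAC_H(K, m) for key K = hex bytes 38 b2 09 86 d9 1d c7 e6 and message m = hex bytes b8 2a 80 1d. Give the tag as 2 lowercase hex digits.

Key hex bytes 38 b2 09 86 d9 1d c7 e6 is 8 bytes > B = 7, so hash it first: H(key) = 1c, then zero-pad to 7 bytes: K' = 1c 00 00 00 00 00 00.
K' ⊕ ipad = 2a 36 36 36 36 36 36.  K' ⊕ opad = 40 5c 5c 5c 5c 5c 5c.
Inner input = (K'⊕ipad) ∥ m = 2a 36 36 36 36 36 36 ∥ b8 2a 80 1d.
Inner hash: sum = 42+54+54+54+54+54+54+184+42+128+29 = 749; mod 256 = 237 → ed.
Outer input = (K'⊕opad) ∥ inner = 40 5c 5c 5c 5c 5c 5c ∥ ed.
Outer hash (tag): sum = 64+92+92+92+92+92+92+237 = 853; mod 256 = 85 → 55.

55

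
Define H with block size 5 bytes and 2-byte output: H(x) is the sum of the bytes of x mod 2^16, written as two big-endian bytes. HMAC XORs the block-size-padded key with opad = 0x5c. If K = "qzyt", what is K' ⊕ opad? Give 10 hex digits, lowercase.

Key "qzyt" = 71 7a 79 74 is 4 bytes ≤ B = 5; zero-pad to 5 bytes: K' = 71 7a 79 74 00.
XOR each byte with 0x5c: 71⊕5c=2d, 7a⊕5c=26, 79⊕5c=25, 74⊕5c=28, 00⊕5c=5c.

2d2625285c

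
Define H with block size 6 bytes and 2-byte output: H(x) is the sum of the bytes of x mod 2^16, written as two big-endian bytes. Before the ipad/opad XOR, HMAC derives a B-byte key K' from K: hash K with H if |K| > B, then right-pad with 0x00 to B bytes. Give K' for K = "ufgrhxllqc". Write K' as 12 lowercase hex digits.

044000000000

|K| = 10 > B = 6, so first hash the key.
H(K): sum = 117+102+103+114+104+120+108+108+113+99 = 1088 → 04 40.
Zero-pad H(K) = 04 40 to 6 bytes: K' = 04 40 00 00 00 00.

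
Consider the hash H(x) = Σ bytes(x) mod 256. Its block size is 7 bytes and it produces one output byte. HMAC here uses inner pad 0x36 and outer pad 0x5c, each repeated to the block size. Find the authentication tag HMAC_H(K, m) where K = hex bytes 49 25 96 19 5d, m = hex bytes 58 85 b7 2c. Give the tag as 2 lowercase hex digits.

4e

Key hex bytes 49 25 96 19 5d is 5 bytes ≤ B = 7; zero-pad to 7 bytes: K' = 49 25 96 19 5d 00 00.
K' ⊕ ipad = 7f 13 a0 2f 6b 36 36.  K' ⊕ opad = 15 79 ca 45 01 5c 5c.
Inner input = (K'⊕ipad) ∥ m = 7f 13 a0 2f 6b 36 36 ∥ 58 85 b7 2c.
Inner hash: sum = 127+19+160+47+107+54+54+88+133+183+44 = 1016; mod 256 = 248 → f8.
Outer input = (K'⊕opad) ∥ inner = 15 79 ca 45 01 5c 5c ∥ f8.
Outer hash (tag): sum = 21+121+202+69+1+92+92+248 = 846; mod 256 = 78 → 4e.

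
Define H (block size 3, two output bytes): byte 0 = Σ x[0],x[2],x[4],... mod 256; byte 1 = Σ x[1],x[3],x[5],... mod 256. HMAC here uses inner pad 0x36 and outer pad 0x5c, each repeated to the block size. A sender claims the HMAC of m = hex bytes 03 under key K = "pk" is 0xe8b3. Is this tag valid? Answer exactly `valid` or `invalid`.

Key "pk" = 70 6b is 2 bytes ≤ B = 3; zero-pad to 3 bytes: K' = 70 6b 00.
K' ⊕ ipad = 46 5d 36; K' ⊕ opad = 2c 37 5c.
Inner hash: even-index sum = 124 mod 256 = 124; odd-index sum = 96 mod 256 = 96 → 7c 60.
Outer hash (recomputed tag): even-index sum = 232 mod 256 = 232; odd-index sum = 179 mod 256 = 179 → e8 b3.
Recomputed tag = e8b3; claimed = e8b3 → match.

valid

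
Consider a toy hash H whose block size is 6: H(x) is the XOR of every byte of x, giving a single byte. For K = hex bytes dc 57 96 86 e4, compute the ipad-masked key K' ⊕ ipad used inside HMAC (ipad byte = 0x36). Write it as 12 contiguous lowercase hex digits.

Key hex bytes dc 57 96 86 e4 is 5 bytes ≤ B = 6; zero-pad to 6 bytes: K' = dc 57 96 86 e4 00.
XOR each byte with 0x36: dc⊕36=ea, 57⊕36=61, 96⊕36=a0, 86⊕36=b0, e4⊕36=d2, 00⊕36=36.

ea61a0b0d236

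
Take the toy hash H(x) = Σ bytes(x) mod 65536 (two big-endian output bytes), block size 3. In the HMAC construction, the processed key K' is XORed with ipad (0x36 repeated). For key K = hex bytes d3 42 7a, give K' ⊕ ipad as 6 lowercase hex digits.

e5744c

Key hex bytes d3 42 7a is exactly B = 3 bytes: K' = d3 42 7a.
XOR each byte with 0x36: d3⊕36=e5, 42⊕36=74, 7a⊕36=4c.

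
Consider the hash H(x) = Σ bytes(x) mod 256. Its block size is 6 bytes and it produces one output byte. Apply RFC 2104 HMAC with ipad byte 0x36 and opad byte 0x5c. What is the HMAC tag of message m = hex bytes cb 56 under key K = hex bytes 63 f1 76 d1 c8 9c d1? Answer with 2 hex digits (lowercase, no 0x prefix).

6d

Key hex bytes 63 f1 76 d1 c8 9c d1 is 7 bytes > B = 6, so hash it first: H(key) = d0, then zero-pad to 6 bytes: K' = d0 00 00 00 00 00.
K' ⊕ ipad = e6 36 36 36 36 36.  K' ⊕ opad = 8c 5c 5c 5c 5c 5c.
Inner input = (K'⊕ipad) ∥ m = e6 36 36 36 36 36 ∥ cb 56.
Inner hash: sum = 230+54+54+54+54+54+203+86 = 789; mod 256 = 21 → 15.
Outer input = (K'⊕opad) ∥ inner = 8c 5c 5c 5c 5c 5c ∥ 15.
Outer hash (tag): sum = 140+92+92+92+92+92+21 = 621; mod 256 = 109 → 6d.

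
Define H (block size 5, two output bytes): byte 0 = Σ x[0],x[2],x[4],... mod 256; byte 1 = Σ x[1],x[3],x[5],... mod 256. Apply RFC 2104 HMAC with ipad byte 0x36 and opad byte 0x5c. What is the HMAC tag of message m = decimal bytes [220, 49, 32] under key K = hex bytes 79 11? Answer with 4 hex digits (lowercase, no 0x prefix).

3695

Key hex bytes 79 11 is 2 bytes ≤ B = 5; zero-pad to 5 bytes: K' = 79 11 00 00 00.
K' ⊕ ipad = 4f 27 36 36 36.  K' ⊕ opad = 25 4d 5c 5c 5c.
Inner input = (K'⊕ipad) ∥ m = 4f 27 36 36 36 ∥ dc 31 20.
Inner hash: even-index sum = 236 mod 256 = 236; odd-index sum = 345 mod 256 = 89 → ec 59.
Outer input = (K'⊕opad) ∥ inner = 25 4d 5c 5c 5c ∥ ec 59.
Outer hash (tag): even-index sum = 310 mod 256 = 54; odd-index sum = 405 mod 256 = 149 → 36 95.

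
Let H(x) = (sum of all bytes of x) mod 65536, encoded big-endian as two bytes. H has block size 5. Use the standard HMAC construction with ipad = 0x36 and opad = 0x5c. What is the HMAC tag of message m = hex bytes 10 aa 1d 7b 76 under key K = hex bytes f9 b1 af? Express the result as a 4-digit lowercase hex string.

Key hex bytes f9 b1 af is 3 bytes ≤ B = 5; zero-pad to 5 bytes: K' = f9 b1 af 00 00.
K' ⊕ ipad = cf 87 99 36 36.  K' ⊕ opad = a5 ed f3 5c 5c.
Inner input = (K'⊕ipad) ∥ m = cf 87 99 36 36 ∥ 10 aa 1d 7b 76.
Inner hash: sum = 207+135+153+54+54+16+170+29+123+118 = 1059 → 04 23.
Outer input = (K'⊕opad) ∥ inner = a5 ed f3 5c 5c ∥ 04 23.
Outer hash (tag): sum = 165+237+243+92+92+4+35 = 868 → 03 64.

0364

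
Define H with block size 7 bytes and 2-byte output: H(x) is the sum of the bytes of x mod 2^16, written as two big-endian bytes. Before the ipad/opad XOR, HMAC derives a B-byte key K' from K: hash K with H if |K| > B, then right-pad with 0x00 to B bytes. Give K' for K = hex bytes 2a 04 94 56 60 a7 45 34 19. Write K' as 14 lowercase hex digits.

|K| = 9 > B = 7, so first hash the key.
H(K): sum = 42+4+148+86+96+167+69+52+25 = 689 → 02 b1.
Zero-pad H(K) = 02 b1 to 7 bytes: K' = 02 b1 00 00 00 00 00.

02b10000000000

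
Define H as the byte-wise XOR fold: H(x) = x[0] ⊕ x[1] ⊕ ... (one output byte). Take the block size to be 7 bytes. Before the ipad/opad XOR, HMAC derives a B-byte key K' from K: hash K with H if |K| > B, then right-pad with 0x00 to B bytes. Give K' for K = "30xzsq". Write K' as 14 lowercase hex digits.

3330787a737100

Key "30xzsq" = 33 30 78 7a 73 71 is 6 bytes ≤ B = 7; zero-pad to 7 bytes: K' = 33 30 78 7a 73 71 00.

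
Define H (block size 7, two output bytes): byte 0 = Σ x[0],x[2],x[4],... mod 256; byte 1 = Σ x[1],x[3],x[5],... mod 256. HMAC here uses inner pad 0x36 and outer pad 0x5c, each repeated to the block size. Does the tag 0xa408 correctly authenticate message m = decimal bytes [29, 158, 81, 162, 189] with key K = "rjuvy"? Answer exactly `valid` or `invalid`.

Key "rjuvy" = 72 6a 75 76 79 is 5 bytes ≤ B = 7; zero-pad to 7 bytes: K' = 72 6a 75 76 79 00 00.
K' ⊕ ipad = 44 5c 43 40 4f 36 36; K' ⊕ opad = 2e 36 29 2a 25 5c 5c.
Inner hash: even-index sum = 588 mod 256 = 76; odd-index sum = 509 mod 256 = 253 → 4c fd.
Outer hash (recomputed tag): even-index sum = 469 mod 256 = 213; odd-index sum = 264 mod 256 = 8 → d5 08.
Recomputed tag = d508; claimed = a408 → mismatch.

invalid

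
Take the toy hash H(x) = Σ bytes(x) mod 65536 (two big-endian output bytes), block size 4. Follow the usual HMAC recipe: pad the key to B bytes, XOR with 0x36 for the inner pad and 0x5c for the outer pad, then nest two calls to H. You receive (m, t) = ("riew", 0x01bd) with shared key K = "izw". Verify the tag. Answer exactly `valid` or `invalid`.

Key "izw" = 69 7a 77 is 3 bytes ≤ B = 4; zero-pad to 4 bytes: K' = 69 7a 77 00.
K' ⊕ ipad = 5f 4c 41 36; K' ⊕ opad = 35 26 2b 5c.
Inner hash: sum = 95+76+65+54+114+105+101+119 = 729 → 02 d9.
Outer hash (recomputed tag): sum = 53+38+43+92+2+217 = 445 → 01 bd.
Recomputed tag = 01bd; claimed = 01bd → match.

valid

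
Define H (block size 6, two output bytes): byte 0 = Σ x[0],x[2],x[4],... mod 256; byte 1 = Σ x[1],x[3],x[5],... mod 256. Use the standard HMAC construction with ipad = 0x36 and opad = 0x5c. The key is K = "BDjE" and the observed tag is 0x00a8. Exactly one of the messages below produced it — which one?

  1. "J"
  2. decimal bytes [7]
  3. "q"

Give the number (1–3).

Key "BDjE" = 42 44 6a 45 is 4 bytes ≤ B = 6; zero-pad to 6 bytes: K' = 42 44 6a 45 00 00.
K' ⊕ ipad = 74 72 5c 73 36 36; K' ⊕ opad = 1e 18 36 19 5c 5c.
m1: inner = H(74 72 5c 73 36 36 4a) = 50 1b; tag = H(1e 18 36 19 5c 5c 50 1b) = 00a8 ← matches
m2: inner = H(74 72 5c 73 36 36 07) = 0d 1b; tag = H(1e 18 36 19 5c 5c 0d 1b) = bda8
m3: inner = H(74 72 5c 73 36 36 71) = 77 1b; tag = H(1e 18 36 19 5c 5c 77 1b) = 27a8

1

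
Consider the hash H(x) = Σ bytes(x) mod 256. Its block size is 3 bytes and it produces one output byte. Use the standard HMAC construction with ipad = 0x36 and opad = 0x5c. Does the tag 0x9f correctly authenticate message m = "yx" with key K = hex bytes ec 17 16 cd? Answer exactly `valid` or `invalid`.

valid

Key hex bytes ec 17 16 cd is 4 bytes > B = 3, so hash it first: H(key) = e6, then zero-pad to 3 bytes: K' = e6 00 00.
K' ⊕ ipad = d0 36 36; K' ⊕ opad = ba 5c 5c.
Inner hash: sum = 208+54+54+121+120 = 557; mod 256 = 45 → 2d.
Outer hash (recomputed tag): sum = 186+92+92+45 = 415; mod 256 = 159 → 9f.
Recomputed tag = 9f; claimed = 9f → match.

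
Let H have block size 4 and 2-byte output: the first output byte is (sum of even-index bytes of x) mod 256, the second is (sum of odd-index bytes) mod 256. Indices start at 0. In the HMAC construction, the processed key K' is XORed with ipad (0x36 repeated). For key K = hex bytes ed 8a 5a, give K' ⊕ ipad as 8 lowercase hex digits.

dbbc6c36

Key hex bytes ed 8a 5a is 3 bytes ≤ B = 4; zero-pad to 4 bytes: K' = ed 8a 5a 00.
XOR each byte with 0x36: ed⊕36=db, 8a⊕36=bc, 5a⊕36=6c, 00⊕36=36.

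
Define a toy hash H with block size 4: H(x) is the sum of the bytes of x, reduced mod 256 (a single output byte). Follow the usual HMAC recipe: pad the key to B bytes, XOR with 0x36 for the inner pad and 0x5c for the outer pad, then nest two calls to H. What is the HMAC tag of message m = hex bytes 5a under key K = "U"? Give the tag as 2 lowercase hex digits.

7c

Key "U" = 55 is 1 byte ≤ B = 4; zero-pad to 4 bytes: K' = 55 00 00 00.
K' ⊕ ipad = 63 36 36 36.  K' ⊕ opad = 09 5c 5c 5c.
Inner input = (K'⊕ipad) ∥ m = 63 36 36 36 ∥ 5a.
Inner hash: sum = 99+54+54+54+90 = 351; mod 256 = 95 → 5f.
Outer input = (K'⊕opad) ∥ inner = 09 5c 5c 5c ∥ 5f.
Outer hash (tag): sum = 9+92+92+92+95 = 380; mod 256 = 124 → 7c.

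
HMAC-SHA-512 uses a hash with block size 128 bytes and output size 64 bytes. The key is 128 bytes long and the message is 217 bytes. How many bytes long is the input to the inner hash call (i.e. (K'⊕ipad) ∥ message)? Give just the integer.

Key is 128 ≤ 128 bytes, zero-padded: |K'| = 128.
Inner input = (K'⊕ipad) ∥ m → 128 + 217 = 345 bytes.

345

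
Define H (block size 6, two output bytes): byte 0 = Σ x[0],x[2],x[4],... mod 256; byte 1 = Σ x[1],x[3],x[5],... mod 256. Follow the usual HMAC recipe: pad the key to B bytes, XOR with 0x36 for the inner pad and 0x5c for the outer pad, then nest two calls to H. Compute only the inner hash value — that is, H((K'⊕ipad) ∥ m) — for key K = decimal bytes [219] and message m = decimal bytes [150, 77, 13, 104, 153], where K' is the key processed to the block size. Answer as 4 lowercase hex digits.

9557

Key decimal bytes [219] = db is 1 byte ≤ B = 6; zero-pad to 6 bytes: K' = db 00 00 00 00 00.
K' ⊕ ipad = ed 36 36 36 36 36.
Inner input = ed 36 36 36 36 36 ∥ 96 4d 0d 68 99.
Inner hash: even-index sum = 661 mod 256 = 149; odd-index sum = 343 mod 256 = 87 → 95 57.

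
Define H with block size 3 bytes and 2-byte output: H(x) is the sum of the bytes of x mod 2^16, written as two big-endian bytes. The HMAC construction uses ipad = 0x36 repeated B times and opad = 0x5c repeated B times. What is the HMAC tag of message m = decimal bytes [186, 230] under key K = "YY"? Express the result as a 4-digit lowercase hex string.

Key "YY" = 59 59 is 2 bytes ≤ B = 3; zero-pad to 3 bytes: K' = 59 59 00.
K' ⊕ ipad = 6f 6f 36.  K' ⊕ opad = 05 05 5c.
Inner input = (K'⊕ipad) ∥ m = 6f 6f 36 ∥ ba e6.
Inner hash: sum = 111+111+54+186+230 = 692 → 02 b4.
Outer input = (K'⊕opad) ∥ inner = 05 05 5c ∥ 02 b4.
Outer hash (tag): sum = 5+5+92+2+180 = 284 → 01 1c.

011c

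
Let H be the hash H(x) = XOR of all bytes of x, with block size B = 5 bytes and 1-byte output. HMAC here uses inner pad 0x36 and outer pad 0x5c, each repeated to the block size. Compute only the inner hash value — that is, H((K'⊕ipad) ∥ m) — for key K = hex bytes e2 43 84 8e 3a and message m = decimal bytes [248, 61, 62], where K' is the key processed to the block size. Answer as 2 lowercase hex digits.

5c

Key hex bytes e2 43 84 8e 3a is exactly B = 5 bytes: K' = e2 43 84 8e 3a.
K' ⊕ ipad = d4 75 b2 b8 0c.
Inner input = d4 75 b2 b8 0c ∥ f8 3d 3e.
Inner hash: XOR d4⊕75⊕b2⊕b8⊕0c⊕f8⊕3d⊕3e = 5c.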